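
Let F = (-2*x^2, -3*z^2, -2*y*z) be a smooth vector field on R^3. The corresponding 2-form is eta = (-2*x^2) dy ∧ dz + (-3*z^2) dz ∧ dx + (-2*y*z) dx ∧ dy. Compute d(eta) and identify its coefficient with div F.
d(eta) = (-4*x - 2*y) dx ∧ dy ∧ dz; div F = -4*x - 2*y

For a 2-form in R^3 of the form above, applying d gives a 3-form with coefficient ∂P/∂x + ∂Q/∂y + ∂R/∂z:
  ∂P/∂x = -4*x
  ∂Q/∂y = 0
  ∂R/∂z = -2*y
Sum = -4*x - 2*y, which is exactly div F.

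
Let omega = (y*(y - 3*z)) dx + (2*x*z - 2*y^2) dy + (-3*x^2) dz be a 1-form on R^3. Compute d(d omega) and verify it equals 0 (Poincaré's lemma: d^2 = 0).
d(d omega) = 0

Step 1: d omega = sum_{i<j} (∂f_j/∂x_i - ∂f_i/∂x_j) dx_i ∧ dx_j:
  coeff of dx ∧ dy: -2*y + 5*z
  coeff of dx ∧ dz: -6*x + 3*y
  coeff of dy ∧ dz: -2*x
Step 2: Apply d again to each 2-form coefficient. The only possible 3-form in R^3 is dx ∧ dy ∧ dz, with coefficient
  ∂(coeff of dy∧dz)/∂x - ∂(coeff of dx∧dz)/∂y + ∂(coeff of dx∧dy)/∂z
  = ∂/∂x (-2*x) - ∂/∂y (-6*x + 3*y) + ∂/∂z (-2*y + 5*z).
Each of these terms simplifies to sums of mixed partials that cancel in pairs. The result is 0 (by equality of mixed partials for smooth functions — Schwarz / Clairaut).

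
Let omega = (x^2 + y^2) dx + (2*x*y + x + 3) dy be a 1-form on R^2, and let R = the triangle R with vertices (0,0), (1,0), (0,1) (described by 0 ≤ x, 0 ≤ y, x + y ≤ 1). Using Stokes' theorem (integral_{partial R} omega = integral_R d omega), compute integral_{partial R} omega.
integral_(partial R) omega = 1/2

Stokes: integral_partial_R omega = integral_R d omega with d omega = (∂Q/∂x - ∂P/∂y) dx ∧ dy.
  ∂Q/∂x = 2*y + 1
  ∂P/∂y = 2*y
  integrand = ∂Q/∂x - ∂P/∂y = 1.
Integrating over R: integral_0^1 integral_0^{1-x} (1) dy dx = 1/2.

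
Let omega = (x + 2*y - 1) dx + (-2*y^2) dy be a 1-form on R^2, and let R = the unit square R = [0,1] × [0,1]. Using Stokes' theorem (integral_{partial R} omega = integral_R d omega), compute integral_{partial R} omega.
integral_(partial R) omega = -2

Stokes: integral_partial_R omega = integral_R d omega with d omega = (∂Q/∂x - ∂P/∂y) dx ∧ dy.
  ∂Q/∂x = 0
  ∂P/∂y = 2
  integrand = ∂Q/∂x - ∂P/∂y = -2.
Integrating over R: integral_0^1 integral_0^1 (-2) dx dy = -2.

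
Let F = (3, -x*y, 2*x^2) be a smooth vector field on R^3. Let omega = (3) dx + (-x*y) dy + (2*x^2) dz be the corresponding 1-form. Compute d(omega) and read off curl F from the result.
d(omega) = (0) dy ∧ dz + (-4*x) dz ∧ dx + (-y) dx ∧ dy; curl F = (0, -4*x, -y)

d omega = sum_{i<j} (∂f_j/∂x_i - ∂f_i/∂x_j) dx_i ∧ dx_j. Under the identification (dy ∧ dz, dz ∧ dx, dx ∧ dy) ↔ (e_x, e_y, e_z), the coefficients are exactly the components of curl F. Compute:
  ∂R/∂y - ∂Q/∂z = (0) - (0) = 0
  ∂P/∂z - ∂R/∂x = (0) - (4*x) = -4*x
  ∂Q/∂x - ∂P/∂y = (-y) - (0) = -y.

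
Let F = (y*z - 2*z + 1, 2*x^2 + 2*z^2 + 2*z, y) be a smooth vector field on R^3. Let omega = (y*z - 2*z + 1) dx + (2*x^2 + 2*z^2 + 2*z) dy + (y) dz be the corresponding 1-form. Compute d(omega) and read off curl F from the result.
d(omega) = (-4*z - 1) dy ∧ dz + (y - 2) dz ∧ dx + (4*x - z) dx ∧ dy; curl F = (-4*z - 1, y - 2, 4*x - z)

d omega = sum_{i<j} (∂f_j/∂x_i - ∂f_i/∂x_j) dx_i ∧ dx_j. Under the identification (dy ∧ dz, dz ∧ dx, dx ∧ dy) ↔ (e_x, e_y, e_z), the coefficients are exactly the components of curl F. Compute:
  ∂R/∂y - ∂Q/∂z = (1) - (4*z + 2) = -4*z - 1
  ∂P/∂z - ∂R/∂x = (y - 2) - (0) = y - 2
  ∂Q/∂x - ∂P/∂y = (4*x) - (z) = 4*x - z.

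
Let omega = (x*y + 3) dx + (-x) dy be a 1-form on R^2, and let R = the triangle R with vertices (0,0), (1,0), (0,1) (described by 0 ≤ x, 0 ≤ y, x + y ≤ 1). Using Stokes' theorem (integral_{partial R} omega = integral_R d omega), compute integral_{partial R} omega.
integral_(partial R) omega = -2/3

Stokes: integral_partial_R omega = integral_R d omega with d omega = (∂Q/∂x - ∂P/∂y) dx ∧ dy.
  ∂Q/∂x = -1
  ∂P/∂y = x
  integrand = ∂Q/∂x - ∂P/∂y = -x - 1.
Integrating over R: integral_0^1 integral_0^{1-x} (-x - 1) dy dx = -2/3.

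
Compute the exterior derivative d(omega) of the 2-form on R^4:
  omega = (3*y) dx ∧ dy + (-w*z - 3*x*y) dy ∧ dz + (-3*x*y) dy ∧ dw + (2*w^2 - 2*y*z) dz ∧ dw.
d(omega) = (-3*y) dx ∧ dy ∧ dz + (-3*z) dy ∧ dz ∧ dw + (-3*y) dx ∧ dy ∧ dw

For a 2-form omega = sum_{i<j} g_{ij} dx_i ∧ dx_j, the exterior derivative is
  d(omega) = sum_{i<j} d(g_{ij}) ∧ dx_i ∧ dx_j = sum_{i<j, k} (∂g_{ij}/∂x_k) dx_k ∧ dx_i ∧ dx_j.
Expand each term, using dx_k ∧ dx_i ∧ dx_j = sgn(permutation) dx_{(a)} ∧ dx_{(b)} ∧ dx_{(c)} with (a < b < c) sorted:
  d(-w*z - 3*x*y) includes (∂/∂x)(-w*z - 3*x*y) dx = (-3*y) dx, which multiplied by dy ∧ dz gives (-3*y) dx ∧ dy ∧ dz
  d(-w*z - 3*x*y) includes (∂/∂w)(-w*z - 3*x*y) dw = (-z) dw, which multiplied by dy ∧ dz gives (-z) dy ∧ dz ∧ dw
  d(-3*x*y) includes (∂/∂x)(-3*x*y) dx = (-3*y) dx, which multiplied by dy ∧ dw gives (-3*y) dx ∧ dy ∧ dw
  d(2*w^2 - 2*y*z) includes (∂/∂y)(2*w^2 - 2*y*z) dy = (-2*z) dy, which multiplied by dz ∧ dw gives (-2*z) dy ∧ dz ∧ dw
Collecting like 3-forms: d(omega) = (-3*y) dx ∧ dy ∧ dz + (-3*z) dy ∧ dz ∧ dw + (-3*y) dx ∧ dy ∧ dw.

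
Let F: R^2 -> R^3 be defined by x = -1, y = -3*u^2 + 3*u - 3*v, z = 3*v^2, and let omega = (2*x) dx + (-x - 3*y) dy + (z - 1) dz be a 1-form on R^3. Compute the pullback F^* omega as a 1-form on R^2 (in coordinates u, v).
F^* omega = (-54*u^3 + 81*u^2 - 54*u*v - 33*u + 27*v + 3) du + (-27*u^2 + 27*u + 18*v^3 - 33*v - 3) dv

Using F^*(f dg) = (f ∘ F) d(g ∘ F), substitute each coordinate x_i by F_i(u, v) in f_i, and replace dx_i by d F_i = (∂F_i/∂u) du + (∂F_i/∂v) dv.
  For the x component: f_1(F) = -2; d F_1 = (0) du + (0) dv
  For the y component: f_2(F) = 9*u^2 - 9*u + 9*v + 1; d F_2 = (3 - 6*u) du + (-3) dv
  For the z component: f_3(F) = 3*v^2 - 1; d F_3 = (0) du + (6*v) dv
Combining and collecting du, dv coefficients:
  coeff of du: -54*u^3 + 81*u^2 - 54*u*v - 33*u + 27*v + 3
  coeff of dv: -27*u^2 + 27*u + 18*v^3 - 33*v - 3
F^* omega = (-54*u^3 + 81*u^2 - 54*u*v - 33*u + 27*v + 3) du + (-27*u^2 + 27*u + 18*v^3 - 33*v - 3) dv.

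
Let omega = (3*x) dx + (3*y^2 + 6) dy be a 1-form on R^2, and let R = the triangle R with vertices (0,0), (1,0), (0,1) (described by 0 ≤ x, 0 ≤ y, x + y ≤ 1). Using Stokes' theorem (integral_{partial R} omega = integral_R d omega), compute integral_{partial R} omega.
integral_(partial R) omega = 0

Stokes: integral_partial_R omega = integral_R d omega with d omega = (∂Q/∂x - ∂P/∂y) dx ∧ dy.
  ∂Q/∂x = 0
  ∂P/∂y = 0
  integrand = ∂Q/∂x - ∂P/∂y = 0.
Integrating over R: integral_0^1 integral_0^{1-x} (0) dy dx = 0.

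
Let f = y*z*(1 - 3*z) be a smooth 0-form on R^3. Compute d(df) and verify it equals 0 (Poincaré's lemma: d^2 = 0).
d(df) = 0

Step 1: df = sum_i (∂f/∂x_i) dx_i = (0) dx + (z*(1 - 3*z)) dy + (y*(1 - 6*z)) dz.
Step 2: Apply d again. Using the 1-form formula, the coefficient of dx ∧ dy in d(df) is ∂^2 f/∂x ∂y - ∂^2 f/∂y ∂x = (0) - (0) = 0 (equality of mixed partials for smooth f).
Similarly for dx ∧ dz and dy ∧ dz — all coefficients vanish. So d(df) = 0.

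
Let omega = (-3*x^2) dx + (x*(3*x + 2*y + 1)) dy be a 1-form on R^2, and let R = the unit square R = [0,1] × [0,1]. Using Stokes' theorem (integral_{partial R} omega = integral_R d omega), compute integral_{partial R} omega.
integral_(partial R) omega = 5

Stokes: integral_partial_R omega = integral_R d omega with d omega = (∂Q/∂x - ∂P/∂y) dx ∧ dy.
  ∂Q/∂x = 6*x + 2*y + 1
  ∂P/∂y = 0
  integrand = ∂Q/∂x - ∂P/∂y = 6*x + 2*y + 1.
Integrating over R: integral_0^1 integral_0^1 (6*x + 2*y + 1) dx dy = 5.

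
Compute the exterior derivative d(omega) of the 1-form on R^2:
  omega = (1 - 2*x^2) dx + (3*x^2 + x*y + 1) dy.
d(omega) = (6*x + y) dx ∧ dy

For a 1-form omega = sum_i f_i dx_i, the exterior derivative is
  d(omega) = sum_{i < j} (∂f_j/∂x_i - ∂f_i/∂x_j) dx_i ∧ dx_j.
  coefficient of dx ∧ dy: ∂f_2/∂x - ∂f_1/∂y = ∂(3*x^2 + x*y + 1)/∂x - ∂(1 - 2*x^2)/∂y = 6*x + y
Assembling: d(omega) = (6*x + y) dx ∧ dy.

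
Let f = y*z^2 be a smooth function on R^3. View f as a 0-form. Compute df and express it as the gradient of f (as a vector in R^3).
df = (0) dx + (z^2) dy + (2*y*z) dz; grad f = (0, z^2, 2*y*z)

For a 0-form f, d f = (∂f/∂x) dx + (∂f/∂y) dy + (∂f/∂z) dz. The components of the vector representation are exactly the entries of grad f in Cartesian coordinates:
  ∂f/∂x = 0
  ∂f/∂y = z^2
  ∂f/∂z = 2*y*z.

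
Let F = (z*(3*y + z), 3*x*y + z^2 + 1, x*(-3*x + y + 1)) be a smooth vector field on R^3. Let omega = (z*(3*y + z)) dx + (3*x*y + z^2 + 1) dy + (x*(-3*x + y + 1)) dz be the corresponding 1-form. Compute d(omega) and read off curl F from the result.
d(omega) = (x - 2*z) dy ∧ dz + (6*x + 2*y + 2*z - 1) dz ∧ dx + (3*y - 3*z) dx ∧ dy; curl F = (x - 2*z, 6*x + 2*y + 2*z - 1, 3*y - 3*z)

d omega = sum_{i<j} (∂f_j/∂x_i - ∂f_i/∂x_j) dx_i ∧ dx_j. Under the identification (dy ∧ dz, dz ∧ dx, dx ∧ dy) ↔ (e_x, e_y, e_z), the coefficients are exactly the components of curl F. Compute:
  ∂R/∂y - ∂Q/∂z = (x) - (2*z) = x - 2*z
  ∂P/∂z - ∂R/∂x = (3*y + 2*z) - (-6*x + y + 1) = 6*x + 2*y + 2*z - 1
  ∂Q/∂x - ∂P/∂y = (3*y) - (3*z) = 3*y - 3*z.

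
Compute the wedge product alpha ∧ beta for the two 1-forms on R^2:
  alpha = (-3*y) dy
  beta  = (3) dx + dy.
alpha ∧ beta = (9*y) dx ∧ dy

Distribute the wedge, using dx_i ∧ dx_j = -dx_j ∧ dx_i and dx_i ∧ dx_i = 0. For each pair (i, j) with i < j, the coefficient of dx_i ∧ dx_j in alpha ∧ beta is (alpha_i * beta_j - alpha_j * beta_i). Collecting: alpha ∧ beta = (9*y) dx ∧ dy.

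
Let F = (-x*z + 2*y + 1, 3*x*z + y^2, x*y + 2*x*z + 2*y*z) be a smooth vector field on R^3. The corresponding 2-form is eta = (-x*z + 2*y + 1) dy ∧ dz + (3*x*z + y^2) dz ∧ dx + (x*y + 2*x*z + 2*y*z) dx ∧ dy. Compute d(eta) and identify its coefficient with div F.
d(eta) = (2*x + 4*y - z) dx ∧ dy ∧ dz; div F = 2*x + 4*y - z

For a 2-form in R^3 of the form above, applying d gives a 3-form with coefficient ∂P/∂x + ∂Q/∂y + ∂R/∂z:
  ∂P/∂x = -z
  ∂Q/∂y = 2*y
  ∂R/∂z = 2*x + 2*y
Sum = 2*x + 4*y - z, which is exactly div F.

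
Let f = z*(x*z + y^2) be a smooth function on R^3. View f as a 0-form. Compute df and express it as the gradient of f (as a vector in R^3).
df = (z^2) dx + (2*y*z) dy + (2*x*z + y^2) dz; grad f = (z^2, 2*y*z, 2*x*z + y^2)

For a 0-form f, d f = (∂f/∂x) dx + (∂f/∂y) dy + (∂f/∂z) dz. The components of the vector representation are exactly the entries of grad f in Cartesian coordinates:
  ∂f/∂x = z^2
  ∂f/∂y = 2*y*z
  ∂f/∂z = 2*x*z + y^2.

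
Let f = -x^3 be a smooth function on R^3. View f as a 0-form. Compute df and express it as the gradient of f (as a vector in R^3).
df = (-3*x^2) dx + (0) dy + (0) dz; grad f = (-3*x^2, 0, 0)

For a 0-form f, d f = (∂f/∂x) dx + (∂f/∂y) dy + (∂f/∂z) dz. The components of the vector representation are exactly the entries of grad f in Cartesian coordinates:
  ∂f/∂x = -3*x^2
  ∂f/∂y = 0
  ∂f/∂z = 0.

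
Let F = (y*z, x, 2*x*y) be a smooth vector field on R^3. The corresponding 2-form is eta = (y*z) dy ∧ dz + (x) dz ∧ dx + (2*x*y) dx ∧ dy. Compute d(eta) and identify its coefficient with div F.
d(eta) = (0) dx ∧ dy ∧ dz; div F = 0

For a 2-form in R^3 of the form above, applying d gives a 3-form with coefficient ∂P/∂x + ∂Q/∂y + ∂R/∂z:
  ∂P/∂x = 0
  ∂Q/∂y = 0
  ∂R/∂z = 0
Sum = 0, which is exactly div F.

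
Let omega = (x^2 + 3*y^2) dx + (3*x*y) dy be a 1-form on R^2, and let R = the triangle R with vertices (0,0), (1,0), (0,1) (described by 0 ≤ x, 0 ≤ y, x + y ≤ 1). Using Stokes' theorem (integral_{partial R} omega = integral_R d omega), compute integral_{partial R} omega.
integral_(partial R) omega = -1/2

Stokes: integral_partial_R omega = integral_R d omega with d omega = (∂Q/∂x - ∂P/∂y) dx ∧ dy.
  ∂Q/∂x = 3*y
  ∂P/∂y = 6*y
  integrand = ∂Q/∂x - ∂P/∂y = -3*y.
Integrating over R: integral_0^1 integral_0^{1-x} (-3*y) dy dx = -1/2.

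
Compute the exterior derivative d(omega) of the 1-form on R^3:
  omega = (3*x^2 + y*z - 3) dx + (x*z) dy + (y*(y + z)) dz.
d(omega) = (-y) dx ∧ dz + (-x + 2*y + z) dy ∧ dz

For a 1-form omega = sum_i f_i dx_i, the exterior derivative is
  d(omega) = sum_{i < j} (∂f_j/∂x_i - ∂f_i/∂x_j) dx_i ∧ dx_j.
  coefficient of dx ∧ dz: ∂f_3/∂x - ∂f_1/∂z = ∂(y*(y + z))/∂x - ∂(3*x^2 + y*z - 3)/∂z = -y
  coefficient of dy ∧ dz: ∂f_3/∂y - ∂f_2/∂z = ∂(y*(y + z))/∂y - ∂(x*z)/∂z = -x + 2*y + z
Assembling: d(omega) = (-y) dx ∧ dz + (-x + 2*y + z) dy ∧ dz.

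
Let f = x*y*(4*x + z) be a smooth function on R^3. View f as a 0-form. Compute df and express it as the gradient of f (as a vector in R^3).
df = (y*(8*x + z)) dx + (x*(4*x + z)) dy + (x*y) dz; grad f = (y*(8*x + z), x*(4*x + z), x*y)

For a 0-form f, d f = (∂f/∂x) dx + (∂f/∂y) dy + (∂f/∂z) dz. The components of the vector representation are exactly the entries of grad f in Cartesian coordinates:
  ∂f/∂x = y*(8*x + z)
  ∂f/∂y = x*(4*x + z)
  ∂f/∂z = x*y.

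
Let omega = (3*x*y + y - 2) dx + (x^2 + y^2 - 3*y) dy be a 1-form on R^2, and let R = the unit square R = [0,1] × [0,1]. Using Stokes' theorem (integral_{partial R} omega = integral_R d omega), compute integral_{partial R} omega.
integral_(partial R) omega = -3/2

Stokes: integral_partial_R omega = integral_R d omega with d omega = (∂Q/∂x - ∂P/∂y) dx ∧ dy.
  ∂Q/∂x = 2*x
  ∂P/∂y = 3*x + 1
  integrand = ∂Q/∂x - ∂P/∂y = -x - 1.
Integrating over R: integral_0^1 integral_0^1 (-x - 1) dx dy = -3/2.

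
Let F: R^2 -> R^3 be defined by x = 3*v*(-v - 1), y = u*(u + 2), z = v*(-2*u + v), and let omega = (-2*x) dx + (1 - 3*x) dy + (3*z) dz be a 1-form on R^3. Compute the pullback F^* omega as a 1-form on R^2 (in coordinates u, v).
F^* omega = (30*u*v^2 + 18*u*v + 2*u - 6*v^3 + 18*v^2 + 18*v + 2) du + (6*v*(2*u^2 - 3*u*v - 5*v^2 - 9*v - 3)) dv

Using F^*(f dg) = (f ∘ F) d(g ∘ F), substitute each coordinate x_i by F_i(u, v) in f_i, and replace dx_i by d F_i = (∂F_i/∂u) du + (∂F_i/∂v) dv.
  For the x component: f_1(F) = 6*v*(v + 1); d F_1 = (0) du + (-6*v - 3) dv
  For the y component: f_2(F) = 9*v^2 + 9*v + 1; d F_2 = (2*u + 2) du + (0) dv
  For the z component: f_3(F) = 3*v*(-2*u + v); d F_3 = (-2*v) du + (-2*u + 2*v) dv
Combining and collecting du, dv coefficients:
  coeff of du: 30*u*v^2 + 18*u*v + 2*u - 6*v^3 + 18*v^2 + 18*v + 2
  coeff of dv: 6*v*(2*u^2 - 3*u*v - 5*v^2 - 9*v - 3)
F^* omega = (30*u*v^2 + 18*u*v + 2*u - 6*v^3 + 18*v^2 + 18*v + 2) du + (6*v*(2*u^2 - 3*u*v - 5*v^2 - 9*v - 3)) dv.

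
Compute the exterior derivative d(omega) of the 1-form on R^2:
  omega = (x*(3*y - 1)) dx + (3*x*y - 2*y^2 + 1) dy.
d(omega) = (-3*x + 3*y) dx ∧ dy

For a 1-form omega = sum_i f_i dx_i, the exterior derivative is
  d(omega) = sum_{i < j} (∂f_j/∂x_i - ∂f_i/∂x_j) dx_i ∧ dx_j.
  coefficient of dx ∧ dy: ∂f_2/∂x - ∂f_1/∂y = ∂(3*x*y - 2*y^2 + 1)/∂x - ∂(x*(3*y - 1))/∂y = -3*x + 3*y
Assembling: d(omega) = (-3*x + 3*y) dx ∧ dy.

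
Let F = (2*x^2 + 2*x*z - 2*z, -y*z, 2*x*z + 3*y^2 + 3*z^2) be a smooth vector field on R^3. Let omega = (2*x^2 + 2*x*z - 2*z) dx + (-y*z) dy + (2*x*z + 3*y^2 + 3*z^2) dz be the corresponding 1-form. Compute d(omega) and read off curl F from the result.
d(omega) = (7*y) dy ∧ dz + (2*x - 2*z - 2) dz ∧ dx + (0) dx ∧ dy; curl F = (7*y, 2*x - 2*z - 2, 0)

d omega = sum_{i<j} (∂f_j/∂x_i - ∂f_i/∂x_j) dx_i ∧ dx_j. Under the identification (dy ∧ dz, dz ∧ dx, dx ∧ dy) ↔ (e_x, e_y, e_z), the coefficients are exactly the components of curl F. Compute:
  ∂R/∂y - ∂Q/∂z = (6*y) - (-y) = 7*y
  ∂P/∂z - ∂R/∂x = (2*x - 2) - (2*z) = 2*x - 2*z - 2
  ∂Q/∂x - ∂P/∂y = (0) - (0) = 0.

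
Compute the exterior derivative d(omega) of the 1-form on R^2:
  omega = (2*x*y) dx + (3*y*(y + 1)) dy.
d(omega) = (-2*x) dx ∧ dy

For a 1-form omega = sum_i f_i dx_i, the exterior derivative is
  d(omega) = sum_{i < j} (∂f_j/∂x_i - ∂f_i/∂x_j) dx_i ∧ dx_j.
  coefficient of dx ∧ dy: ∂f_2/∂x - ∂f_1/∂y = ∂(3*y*(y + 1))/∂x - ∂(2*x*y)/∂y = -2*x
Assembling: d(omega) = (-2*x) dx ∧ dy.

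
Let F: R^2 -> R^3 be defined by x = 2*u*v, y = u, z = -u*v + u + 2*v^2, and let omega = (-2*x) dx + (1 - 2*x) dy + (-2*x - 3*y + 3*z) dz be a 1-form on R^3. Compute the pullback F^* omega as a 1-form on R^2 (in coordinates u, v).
F^* omega = (-u*v^2 - 11*u*v - 6*v^3 + 6*v^2 + 1) du + (v*(-u^2 - 34*u*v + 24*v^2)) dv

Using F^*(f dg) = (f ∘ F) d(g ∘ F), substitute each coordinate x_i by F_i(u, v) in f_i, and replace dx_i by d F_i = (∂F_i/∂u) du + (∂F_i/∂v) dv.
  For the x component: f_1(F) = -4*u*v; d F_1 = (2*v) du + (2*u) dv
  For the y component: f_2(F) = -4*u*v + 1; d F_2 = (1) du + (0) dv
  For the z component: f_3(F) = v*(-7*u + 6*v); d F_3 = (1 - v) du + (-u + 4*v) dv
Combining and collecting du, dv coefficients:
  coeff of du: -u*v^2 - 11*u*v - 6*v^3 + 6*v^2 + 1
  coeff of dv: v*(-u^2 - 34*u*v + 24*v^2)
F^* omega = (-u*v^2 - 11*u*v - 6*v^3 + 6*v^2 + 1) du + (v*(-u^2 - 34*u*v + 24*v^2)) dv.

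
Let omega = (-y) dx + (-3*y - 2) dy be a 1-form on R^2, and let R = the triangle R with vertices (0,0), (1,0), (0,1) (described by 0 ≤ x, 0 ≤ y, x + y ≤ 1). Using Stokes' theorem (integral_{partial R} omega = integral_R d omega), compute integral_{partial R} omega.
integral_(partial R) omega = 1/2

Stokes: integral_partial_R omega = integral_R d omega with d omega = (∂Q/∂x - ∂P/∂y) dx ∧ dy.
  ∂Q/∂x = 0
  ∂P/∂y = -1
  integrand = ∂Q/∂x - ∂P/∂y = 1.
Integrating over R: integral_0^1 integral_0^{1-x} (1) dy dx = 1/2.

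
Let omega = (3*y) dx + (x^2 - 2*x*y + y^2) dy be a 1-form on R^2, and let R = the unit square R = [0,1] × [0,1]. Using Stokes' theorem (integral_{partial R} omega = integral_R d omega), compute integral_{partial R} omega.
integral_(partial R) omega = -3

Stokes: integral_partial_R omega = integral_R d omega with d omega = (∂Q/∂x - ∂P/∂y) dx ∧ dy.
  ∂Q/∂x = 2*x - 2*y
  ∂P/∂y = 3
  integrand = ∂Q/∂x - ∂P/∂y = 2*x - 2*y - 3.
Integrating over R: integral_0^1 integral_0^1 (2*x - 2*y - 3) dx dy = -3.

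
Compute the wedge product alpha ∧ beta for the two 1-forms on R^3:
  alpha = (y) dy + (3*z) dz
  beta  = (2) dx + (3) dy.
alpha ∧ beta = (-2*y) dx ∧ dy + (-6*z) dx ∧ dz + (-9*z) dy ∧ dz

Distribute the wedge, using dx_i ∧ dx_j = -dx_j ∧ dx_i and dx_i ∧ dx_i = 0. For each pair (i, j) with i < j, the coefficient of dx_i ∧ dx_j in alpha ∧ beta is (alpha_i * beta_j - alpha_j * beta_i). Collecting: alpha ∧ beta = (-2*y) dx ∧ dy + (-6*z) dx ∧ dz + (-9*z) dy ∧ dz.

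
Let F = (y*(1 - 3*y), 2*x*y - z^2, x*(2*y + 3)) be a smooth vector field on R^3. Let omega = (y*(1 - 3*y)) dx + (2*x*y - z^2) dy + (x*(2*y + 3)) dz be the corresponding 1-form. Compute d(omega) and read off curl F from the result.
d(omega) = (2*x + 2*z) dy ∧ dz + (-2*y - 3) dz ∧ dx + (8*y - 1) dx ∧ dy; curl F = (2*x + 2*z, -2*y - 3, 8*y - 1)

d omega = sum_{i<j} (∂f_j/∂x_i - ∂f_i/∂x_j) dx_i ∧ dx_j. Under the identification (dy ∧ dz, dz ∧ dx, dx ∧ dy) ↔ (e_x, e_y, e_z), the coefficients are exactly the components of curl F. Compute:
  ∂R/∂y - ∂Q/∂z = (2*x) - (-2*z) = 2*x + 2*z
  ∂P/∂z - ∂R/∂x = (0) - (2*y + 3) = -2*y - 3
  ∂Q/∂x - ∂P/∂y = (2*y) - (1 - 6*y) = 8*y - 1.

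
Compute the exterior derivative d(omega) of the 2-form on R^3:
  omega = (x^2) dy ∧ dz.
d(omega) = (2*x) dx ∧ dy ∧ dz

For a 2-form omega = sum_{i<j} g_{ij} dx_i ∧ dx_j, the exterior derivative is
  d(omega) = sum_{i<j} d(g_{ij}) ∧ dx_i ∧ dx_j = sum_{i<j, k} (∂g_{ij}/∂x_k) dx_k ∧ dx_i ∧ dx_j.
Expand each term, using dx_k ∧ dx_i ∧ dx_j = sgn(permutation) dx_{(a)} ∧ dx_{(b)} ∧ dx_{(c)} with (a < b < c) sorted:
  d(x^2) includes (∂/∂x)(x^2) dx = (2*x) dx, which multiplied by dy ∧ dz gives (2*x) dx ∧ dy ∧ dz
Collecting like 3-forms: d(omega) = (2*x) dx ∧ dy ∧ dz.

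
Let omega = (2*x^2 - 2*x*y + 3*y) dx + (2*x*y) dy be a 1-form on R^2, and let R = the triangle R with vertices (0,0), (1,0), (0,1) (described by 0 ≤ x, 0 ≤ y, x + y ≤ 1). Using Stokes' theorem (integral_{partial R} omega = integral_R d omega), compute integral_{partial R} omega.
integral_(partial R) omega = -5/6

Stokes: integral_partial_R omega = integral_R d omega with d omega = (∂Q/∂x - ∂P/∂y) dx ∧ dy.
  ∂Q/∂x = 2*y
  ∂P/∂y = 3 - 2*x
  integrand = ∂Q/∂x - ∂P/∂y = 2*x + 2*y - 3.
Integrating over R: integral_0^1 integral_0^{1-x} (2*x + 2*y - 3) dy dx = -5/6.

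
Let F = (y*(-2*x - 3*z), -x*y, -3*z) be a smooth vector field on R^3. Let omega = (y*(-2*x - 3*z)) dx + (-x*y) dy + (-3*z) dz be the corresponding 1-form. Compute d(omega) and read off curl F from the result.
d(omega) = (0) dy ∧ dz + (-3*y) dz ∧ dx + (2*x - y + 3*z) dx ∧ dy; curl F = (0, -3*y, 2*x - y + 3*z)

d omega = sum_{i<j} (∂f_j/∂x_i - ∂f_i/∂x_j) dx_i ∧ dx_j. Under the identification (dy ∧ dz, dz ∧ dx, dx ∧ dy) ↔ (e_x, e_y, e_z), the coefficients are exactly the components of curl F. Compute:
  ∂R/∂y - ∂Q/∂z = (0) - (0) = 0
  ∂P/∂z - ∂R/∂x = (-3*y) - (0) = -3*y
  ∂Q/∂x - ∂P/∂y = (-y) - (-2*x - 3*z) = 2*x - y + 3*z.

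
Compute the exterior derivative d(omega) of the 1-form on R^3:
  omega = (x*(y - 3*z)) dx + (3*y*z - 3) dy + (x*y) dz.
d(omega) = (-x) dx ∧ dy + (3*x + y) dx ∧ dz + (x - 3*y) dy ∧ dz

For a 1-form omega = sum_i f_i dx_i, the exterior derivative is
  d(omega) = sum_{i < j} (∂f_j/∂x_i - ∂f_i/∂x_j) dx_i ∧ dx_j.
  coefficient of dx ∧ dy: ∂f_2/∂x - ∂f_1/∂y = ∂(3*y*z - 3)/∂x - ∂(x*(y - 3*z))/∂y = -x
  coefficient of dx ∧ dz: ∂f_3/∂x - ∂f_1/∂z = ∂(x*y)/∂x - ∂(x*(y - 3*z))/∂z = 3*x + y
  coefficient of dy ∧ dz: ∂f_3/∂y - ∂f_2/∂z = ∂(x*y)/∂y - ∂(3*y*z - 3)/∂z = x - 3*y
Assembling: d(omega) = (-x) dx ∧ dy + (3*x + y) dx ∧ dz + (x - 3*y) dy ∧ dz.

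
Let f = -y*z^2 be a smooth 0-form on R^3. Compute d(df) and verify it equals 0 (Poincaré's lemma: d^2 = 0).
d(df) = 0

Step 1: df = sum_i (∂f/∂x_i) dx_i = (0) dx + (-z^2) dy + (-2*y*z) dz.
Step 2: Apply d again. Using the 1-form formula, the coefficient of dx ∧ dy in d(df) is ∂^2 f/∂x ∂y - ∂^2 f/∂y ∂x = (0) - (0) = 0 (equality of mixed partials for smooth f).
Similarly for dx ∧ dz and dy ∧ dz — all coefficients vanish. So d(df) = 0.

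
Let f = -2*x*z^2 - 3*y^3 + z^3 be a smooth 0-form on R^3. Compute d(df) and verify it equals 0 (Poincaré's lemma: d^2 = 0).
d(df) = 0

Step 1: df = sum_i (∂f/∂x_i) dx_i = (-2*z^2) dx + (-9*y^2) dy + (z*(-4*x + 3*z)) dz.
Step 2: Apply d again. Using the 1-form formula, the coefficient of dx ∧ dy in d(df) is ∂^2 f/∂x ∂y - ∂^2 f/∂y ∂x = (0) - (0) = 0 (equality of mixed partials for smooth f).
Similarly for dx ∧ dz and dy ∧ dz — all coefficients vanish. So d(df) = 0.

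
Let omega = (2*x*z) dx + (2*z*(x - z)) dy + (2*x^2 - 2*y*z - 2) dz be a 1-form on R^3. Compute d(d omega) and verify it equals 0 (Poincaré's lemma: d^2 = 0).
d(d omega) = 0

Step 1: d omega = sum_{i<j} (∂f_j/∂x_i - ∂f_i/∂x_j) dx_i ∧ dx_j:
  coeff of dx ∧ dy: 2*z
  coeff of dx ∧ dz: 2*x
  coeff of dy ∧ dz: -2*x + 2*z
Step 2: Apply d again to each 2-form coefficient. The only possible 3-form in R^3 is dx ∧ dy ∧ dz, with coefficient
  ∂(coeff of dy∧dz)/∂x - ∂(coeff of dx∧dz)/∂y + ∂(coeff of dx∧dy)/∂z
  = ∂/∂x (-2*x + 2*z) - ∂/∂y (2*x) + ∂/∂z (2*z).
Each of these terms simplifies to sums of mixed partials that cancel in pairs. The result is 0 (by equality of mixed partials for smooth functions — Schwarz / Clairaut).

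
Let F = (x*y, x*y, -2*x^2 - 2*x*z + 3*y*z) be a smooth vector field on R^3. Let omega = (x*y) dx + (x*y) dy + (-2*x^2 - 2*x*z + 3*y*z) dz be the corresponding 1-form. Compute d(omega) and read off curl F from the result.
d(omega) = (3*z) dy ∧ dz + (4*x + 2*z) dz ∧ dx + (-x + y) dx ∧ dy; curl F = (3*z, 4*x + 2*z, -x + y)

d omega = sum_{i<j} (∂f_j/∂x_i - ∂f_i/∂x_j) dx_i ∧ dx_j. Under the identification (dy ∧ dz, dz ∧ dx, dx ∧ dy) ↔ (e_x, e_y, e_z), the coefficients are exactly the components of curl F. Compute:
  ∂R/∂y - ∂Q/∂z = (3*z) - (0) = 3*z
  ∂P/∂z - ∂R/∂x = (0) - (-4*x - 2*z) = 4*x + 2*z
  ∂Q/∂x - ∂P/∂y = (y) - (x) = -x + y.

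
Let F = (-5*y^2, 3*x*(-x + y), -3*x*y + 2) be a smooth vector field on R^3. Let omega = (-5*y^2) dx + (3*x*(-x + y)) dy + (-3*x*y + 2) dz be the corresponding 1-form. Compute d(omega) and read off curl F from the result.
d(omega) = (-3*x) dy ∧ dz + (3*y) dz ∧ dx + (-6*x + 13*y) dx ∧ dy; curl F = (-3*x, 3*y, -6*x + 13*y)

d omega = sum_{i<j} (∂f_j/∂x_i - ∂f_i/∂x_j) dx_i ∧ dx_j. Under the identification (dy ∧ dz, dz ∧ dx, dx ∧ dy) ↔ (e_x, e_y, e_z), the coefficients are exactly the components of curl F. Compute:
  ∂R/∂y - ∂Q/∂z = (-3*x) - (0) = -3*x
  ∂P/∂z - ∂R/∂x = (0) - (-3*y) = 3*y
  ∂Q/∂x - ∂P/∂y = (-6*x + 3*y) - (-10*y) = -6*x + 13*y.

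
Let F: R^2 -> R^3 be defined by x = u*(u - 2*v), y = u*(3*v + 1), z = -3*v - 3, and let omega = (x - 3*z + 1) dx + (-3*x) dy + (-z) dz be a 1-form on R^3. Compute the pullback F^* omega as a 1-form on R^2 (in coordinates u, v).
F^* omega = (2*u^3 - 15*u^2*v - 3*u^2 + 22*u*v^2 + 24*u*v + 20*u - 18*v^2 - 20*v) du + (-11*u^3 + 22*u^2*v - 18*u*v - 20*u - 9*v - 9) dv

Using F^*(f dg) = (f ∘ F) d(g ∘ F), substitute each coordinate x_i by F_i(u, v) in f_i, and replace dx_i by d F_i = (∂F_i/∂u) du + (∂F_i/∂v) dv.
  For the x component: f_1(F) = u^2 - 2*u*v + 9*v + 10; d F_1 = (2*u - 2*v) du + (-2*u) dv
  For the y component: f_2(F) = 3*u*(-u + 2*v); d F_2 = (3*v + 1) du + (3*u) dv
  For the z component: f_3(F) = 3*v + 3; d F_3 = (0) du + (-3) dv
Combining and collecting du, dv coefficients:
  coeff of du: 2*u^3 - 15*u^2*v - 3*u^2 + 22*u*v^2 + 24*u*v + 20*u - 18*v^2 - 20*v
  coeff of dv: -11*u^3 + 22*u^2*v - 18*u*v - 20*u - 9*v - 9
F^* omega = (2*u^3 - 15*u^2*v - 3*u^2 + 22*u*v^2 + 24*u*v + 20*u - 18*v^2 - 20*v) du + (-11*u^3 + 22*u^2*v - 18*u*v - 20*u - 9*v - 9) dv.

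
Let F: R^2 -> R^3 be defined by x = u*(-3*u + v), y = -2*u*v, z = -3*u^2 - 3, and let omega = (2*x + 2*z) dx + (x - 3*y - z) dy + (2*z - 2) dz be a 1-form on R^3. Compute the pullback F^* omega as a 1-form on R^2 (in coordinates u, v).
F^* omega = (108*u^3 - 24*u^2*v - 12*u*v^2 + 84*u - 12*v) du + (12*u*(-u^2 - u*v - 1)) dv

Using F^*(f dg) = (f ∘ F) d(g ∘ F), substitute each coordinate x_i by F_i(u, v) in f_i, and replace dx_i by d F_i = (∂F_i/∂u) du + (∂F_i/∂v) dv.
  For the x component: f_1(F) = -12*u^2 + 2*u*v - 6; d F_1 = (-6*u + v) du + (u) dv
  For the y component: f_2(F) = 7*u*v + 3; d F_2 = (-2*v) du + (-2*u) dv
  For the z component: f_3(F) = -6*u^2 - 8; d F_3 = (-6*u) du + (0) dv
Combining and collecting du, dv coefficients:
  coeff of du: 108*u^3 - 24*u^2*v - 12*u*v^2 + 84*u - 12*v
  coeff of dv: 12*u*(-u^2 - u*v - 1)
F^* omega = (108*u^3 - 24*u^2*v - 12*u*v^2 + 84*u - 12*v) du + (12*u*(-u^2 - u*v - 1)) dv.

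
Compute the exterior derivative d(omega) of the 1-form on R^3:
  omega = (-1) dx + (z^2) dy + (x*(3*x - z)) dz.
d(omega) = (6*x - z) dx ∧ dz + (-2*z) dy ∧ dz

For a 1-form omega = sum_i f_i dx_i, the exterior derivative is
  d(omega) = sum_{i < j} (∂f_j/∂x_i - ∂f_i/∂x_j) dx_i ∧ dx_j.
  coefficient of dx ∧ dz: ∂f_3/∂x - ∂f_1/∂z = ∂(x*(3*x - z))/∂x - ∂(-1)/∂z = 6*x - z
  coefficient of dy ∧ dz: ∂f_3/∂y - ∂f_2/∂z = ∂(x*(3*x - z))/∂y - ∂(z^2)/∂z = -2*z
Assembling: d(omega) = (6*x - z) dx ∧ dz + (-2*z) dy ∧ dz.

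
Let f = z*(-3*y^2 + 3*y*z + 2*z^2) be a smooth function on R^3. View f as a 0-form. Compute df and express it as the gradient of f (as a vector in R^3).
df = (0) dx + (3*z*(-2*y + z)) dy + (-3*y^2 + 6*y*z + 6*z^2) dz; grad f = (0, 3*z*(-2*y + z), -3*y^2 + 6*y*z + 6*z^2)

For a 0-form f, d f = (∂f/∂x) dx + (∂f/∂y) dy + (∂f/∂z) dz. The components of the vector representation are exactly the entries of grad f in Cartesian coordinates:
  ∂f/∂x = 0
  ∂f/∂y = 3*z*(-2*y + z)
  ∂f/∂z = -3*y^2 + 6*y*z + 6*z^2.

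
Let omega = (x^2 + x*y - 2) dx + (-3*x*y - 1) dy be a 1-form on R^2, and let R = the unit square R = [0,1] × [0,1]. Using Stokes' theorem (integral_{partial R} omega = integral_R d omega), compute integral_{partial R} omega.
integral_(partial R) omega = -2

Stokes: integral_partial_R omega = integral_R d omega with d omega = (∂Q/∂x - ∂P/∂y) dx ∧ dy.
  ∂Q/∂x = -3*y
  ∂P/∂y = x
  integrand = ∂Q/∂x - ∂P/∂y = -x - 3*y.
Integrating over R: integral_0^1 integral_0^1 (-x - 3*y) dx dy = -2.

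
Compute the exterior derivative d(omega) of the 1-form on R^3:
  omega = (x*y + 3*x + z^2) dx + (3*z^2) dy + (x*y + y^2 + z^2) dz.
d(omega) = (-x) dx ∧ dy + (y - 2*z) dx ∧ dz + (x + 2*y - 6*z) dy ∧ dz

For a 1-form omega = sum_i f_i dx_i, the exterior derivative is
  d(omega) = sum_{i < j} (∂f_j/∂x_i - ∂f_i/∂x_j) dx_i ∧ dx_j.
  coefficient of dx ∧ dy: ∂f_2/∂x - ∂f_1/∂y = ∂(3*z^2)/∂x - ∂(x*y + 3*x + z^2)/∂y = -x
  coefficient of dx ∧ dz: ∂f_3/∂x - ∂f_1/∂z = ∂(x*y + y^2 + z^2)/∂x - ∂(x*y + 3*x + z^2)/∂z = y - 2*z
  coefficient of dy ∧ dz: ∂f_3/∂y - ∂f_2/∂z = ∂(x*y + y^2 + z^2)/∂y - ∂(3*z^2)/∂z = x + 2*y - 6*z
Assembling: d(omega) = (-x) dx ∧ dy + (y - 2*z) dx ∧ dz + (x + 2*y - 6*z) dy ∧ dz.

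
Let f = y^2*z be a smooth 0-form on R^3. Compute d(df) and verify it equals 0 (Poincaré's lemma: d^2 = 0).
d(df) = 0

Step 1: df = sum_i (∂f/∂x_i) dx_i = (0) dx + (2*y*z) dy + (y^2) dz.
Step 2: Apply d again. Using the 1-form formula, the coefficient of dx ∧ dy in d(df) is ∂^2 f/∂x ∂y - ∂^2 f/∂y ∂x = (0) - (0) = 0 (equality of mixed partials for smooth f).
Similarly for dx ∧ dz and dy ∧ dz — all coefficients vanish. So d(df) = 0.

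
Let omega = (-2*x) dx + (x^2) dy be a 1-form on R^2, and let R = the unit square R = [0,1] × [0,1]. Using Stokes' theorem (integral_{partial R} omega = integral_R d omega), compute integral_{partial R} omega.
integral_(partial R) omega = 1

Stokes: integral_partial_R omega = integral_R d omega with d omega = (∂Q/∂x - ∂P/∂y) dx ∧ dy.
  ∂Q/∂x = 2*x
  ∂P/∂y = 0
  integrand = ∂Q/∂x - ∂P/∂y = 2*x.
Integrating over R: integral_0^1 integral_0^1 (2*x) dx dy = 1.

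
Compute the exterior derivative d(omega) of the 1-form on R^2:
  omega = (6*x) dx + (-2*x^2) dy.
d(omega) = (-4*x) dx ∧ dy

For a 1-form omega = sum_i f_i dx_i, the exterior derivative is
  d(omega) = sum_{i < j} (∂f_j/∂x_i - ∂f_i/∂x_j) dx_i ∧ dx_j.
  coefficient of dx ∧ dy: ∂f_2/∂x - ∂f_1/∂y = ∂(-2*x^2)/∂x - ∂(6*x)/∂y = -4*x
Assembling: d(omega) = (-4*x) dx ∧ dy.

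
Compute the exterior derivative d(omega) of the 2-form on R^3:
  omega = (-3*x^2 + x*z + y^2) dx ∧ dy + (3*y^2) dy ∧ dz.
d(omega) = (x) dx ∧ dy ∧ dz

For a 2-form omega = sum_{i<j} g_{ij} dx_i ∧ dx_j, the exterior derivative is
  d(omega) = sum_{i<j} d(g_{ij}) ∧ dx_i ∧ dx_j = sum_{i<j, k} (∂g_{ij}/∂x_k) dx_k ∧ dx_i ∧ dx_j.
Expand each term, using dx_k ∧ dx_i ∧ dx_j = sgn(permutation) dx_{(a)} ∧ dx_{(b)} ∧ dx_{(c)} with (a < b < c) sorted:
  d(-3*x^2 + x*z + y^2) includes (∂/∂z)(-3*x^2 + x*z + y^2) dz = (x) dz, which multiplied by dx ∧ dy gives (x) dx ∧ dy ∧ dz
Collecting like 3-forms: d(omega) = (x) dx ∧ dy ∧ dz.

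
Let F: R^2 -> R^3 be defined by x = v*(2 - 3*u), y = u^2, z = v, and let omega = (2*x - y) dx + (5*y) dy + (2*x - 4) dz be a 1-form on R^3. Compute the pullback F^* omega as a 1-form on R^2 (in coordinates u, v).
F^* omega = (10*u^3 + 3*u^2*v + 18*u*v^2 - 12*v^2) du + (3*u^3 + 18*u^2*v - 2*u^2 - 30*u*v + 12*v - 4) dv

Using F^*(f dg) = (f ∘ F) d(g ∘ F), substitute each coordinate x_i by F_i(u, v) in f_i, and replace dx_i by d F_i = (∂F_i/∂u) du + (∂F_i/∂v) dv.
  For the x component: f_1(F) = -u^2 - 6*u*v + 4*v; d F_1 = (-3*v) du + (2 - 3*u) dv
  For the y component: f_2(F) = 5*u^2; d F_2 = (2*u) du + (0) dv
  For the z component: f_3(F) = -6*u*v + 4*v - 4; d F_3 = (0) du + (1) dv
Combining and collecting du, dv coefficients:
  coeff of du: 10*u^3 + 3*u^2*v + 18*u*v^2 - 12*v^2
  coeff of dv: 3*u^3 + 18*u^2*v - 2*u^2 - 30*u*v + 12*v - 4
F^* omega = (10*u^3 + 3*u^2*v + 18*u*v^2 - 12*v^2) du + (3*u^3 + 18*u^2*v - 2*u^2 - 30*u*v + 12*v - 4) dv.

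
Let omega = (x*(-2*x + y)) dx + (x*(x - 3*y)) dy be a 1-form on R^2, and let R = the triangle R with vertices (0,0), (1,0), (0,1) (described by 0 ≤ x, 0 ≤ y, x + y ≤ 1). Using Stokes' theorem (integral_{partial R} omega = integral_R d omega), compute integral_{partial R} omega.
integral_(partial R) omega = -1/3

Stokes: integral_partial_R omega = integral_R d omega with d omega = (∂Q/∂x - ∂P/∂y) dx ∧ dy.
  ∂Q/∂x = 2*x - 3*y
  ∂P/∂y = x
  integrand = ∂Q/∂x - ∂P/∂y = x - 3*y.
Integrating over R: integral_0^1 integral_0^{1-x} (x - 3*y) dy dx = -1/3.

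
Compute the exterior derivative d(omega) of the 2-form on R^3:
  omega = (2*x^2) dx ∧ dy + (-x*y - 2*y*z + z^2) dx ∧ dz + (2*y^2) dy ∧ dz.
d(omega) = (x + 2*z) dx ∧ dy ∧ dz

For a 2-form omega = sum_{i<j} g_{ij} dx_i ∧ dx_j, the exterior derivative is
  d(omega) = sum_{i<j} d(g_{ij}) ∧ dx_i ∧ dx_j = sum_{i<j, k} (∂g_{ij}/∂x_k) dx_k ∧ dx_i ∧ dx_j.
Expand each term, using dx_k ∧ dx_i ∧ dx_j = sgn(permutation) dx_{(a)} ∧ dx_{(b)} ∧ dx_{(c)} with (a < b < c) sorted:
  d(-x*y - 2*y*z + z^2) includes (∂/∂y)(-x*y - 2*y*z + z^2) dy = (-x - 2*z) dy, which multiplied by dx ∧ dz gives (x + 2*z) dx ∧ dy ∧ dz
Collecting like 3-forms: d(omega) = (x + 2*z) dx ∧ dy ∧ dz.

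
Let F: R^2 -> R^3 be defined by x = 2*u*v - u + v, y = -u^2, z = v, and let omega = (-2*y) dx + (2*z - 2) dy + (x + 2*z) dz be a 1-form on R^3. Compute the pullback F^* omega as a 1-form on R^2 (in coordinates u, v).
F^* omega = (2*u*(2*u*v - u - 2*v + 2)) du + (4*u^3 + 2*u^2 + 2*u*v - u + 3*v) dv

Using F^*(f dg) = (f ∘ F) d(g ∘ F), substitute each coordinate x_i by F_i(u, v) in f_i, and replace dx_i by d F_i = (∂F_i/∂u) du + (∂F_i/∂v) dv.
  For the x component: f_1(F) = 2*u^2; d F_1 = (2*v - 1) du + (2*u + 1) dv
  For the y component: f_2(F) = 2*v - 2; d F_2 = (-2*u) du + (0) dv
  For the z component: f_3(F) = 2*u*v - u + 3*v; d F_3 = (0) du + (1) dv
Combining and collecting du, dv coefficients:
  coeff of du: 2*u*(2*u*v - u - 2*v + 2)
  coeff of dv: 4*u^3 + 2*u^2 + 2*u*v - u + 3*v
F^* omega = (2*u*(2*u*v - u - 2*v + 2)) du + (4*u^3 + 2*u^2 + 2*u*v - u + 3*v) dv.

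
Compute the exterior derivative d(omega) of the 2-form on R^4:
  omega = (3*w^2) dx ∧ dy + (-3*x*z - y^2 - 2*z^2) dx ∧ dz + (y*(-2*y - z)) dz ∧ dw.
d(omega) = (6*w) dx ∧ dy ∧ dw + (2*y) dx ∧ dy ∧ dz + (-4*y - z) dy ∧ dz ∧ dw

For a 2-form omega = sum_{i<j} g_{ij} dx_i ∧ dx_j, the exterior derivative is
  d(omega) = sum_{i<j} d(g_{ij}) ∧ dx_i ∧ dx_j = sum_{i<j, k} (∂g_{ij}/∂x_k) dx_k ∧ dx_i ∧ dx_j.
Expand each term, using dx_k ∧ dx_i ∧ dx_j = sgn(permutation) dx_{(a)} ∧ dx_{(b)} ∧ dx_{(c)} with (a < b < c) sorted:
  d(3*w^2) includes (∂/∂w)(3*w^2) dw = (6*w) dw, which multiplied by dx ∧ dy gives (6*w) dx ∧ dy ∧ dw
  d(-3*x*z - y^2 - 2*z^2) includes (∂/∂y)(-3*x*z - y^2 - 2*z^2) dy = (-2*y) dy, which multiplied by dx ∧ dz gives (2*y) dx ∧ dy ∧ dz
  d(y*(-2*y - z)) includes (∂/∂y)(y*(-2*y - z)) dy = (-4*y - z) dy, which multiplied by dz ∧ dw gives (-4*y - z) dy ∧ dz ∧ dw
Collecting like 3-forms: d(omega) = (6*w) dx ∧ dy ∧ dw + (2*y) dx ∧ dy ∧ dz + (-4*y - z) dy ∧ dz ∧ dw.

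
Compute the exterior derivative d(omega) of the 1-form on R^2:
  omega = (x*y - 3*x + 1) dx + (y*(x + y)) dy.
d(omega) = (-x + y) dx ∧ dy

For a 1-form omega = sum_i f_i dx_i, the exterior derivative is
  d(omega) = sum_{i < j} (∂f_j/∂x_i - ∂f_i/∂x_j) dx_i ∧ dx_j.
  coefficient of dx ∧ dy: ∂f_2/∂x - ∂f_1/∂y = ∂(y*(x + y))/∂x - ∂(x*y - 3*x + 1)/∂y = -x + y
Assembling: d(omega) = (-x + y) dx ∧ dy.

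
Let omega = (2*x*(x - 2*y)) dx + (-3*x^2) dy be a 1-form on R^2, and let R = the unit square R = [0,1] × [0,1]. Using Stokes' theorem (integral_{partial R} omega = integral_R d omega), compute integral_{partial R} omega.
integral_(partial R) omega = -1

Stokes: integral_partial_R omega = integral_R d omega with d omega = (∂Q/∂x - ∂P/∂y) dx ∧ dy.
  ∂Q/∂x = -6*x
  ∂P/∂y = -4*x
  integrand = ∂Q/∂x - ∂P/∂y = -2*x.
Integrating over R: integral_0^1 integral_0^1 (-2*x) dx dy = -1.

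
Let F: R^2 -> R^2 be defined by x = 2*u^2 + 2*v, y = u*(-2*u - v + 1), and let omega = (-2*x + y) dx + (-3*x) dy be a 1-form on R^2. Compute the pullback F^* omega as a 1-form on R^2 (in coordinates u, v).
F^* omega = (2*u^2*v - 2*u^2 + 8*u*v + 6*v^2 - 6*v) du + (6*u^3 - 12*u^2 + 4*u*v + 2*u - 8*v) dv

Using F^*(f dg) = (f ∘ F) d(g ∘ F), substitute each coordinate x_i by F_i(u, v) in f_i, and replace dx_i by d F_i = (∂F_i/∂u) du + (∂F_i/∂v) dv.
  For the x component: f_1(F) = -6*u^2 - u*v + u - 4*v; d F_1 = (4*u) du + (2) dv
  For the y component: f_2(F) = -6*u^2 - 6*v; d F_2 = (-4*u - v + 1) du + (-u) dv
Combining and collecting du, dv coefficients:
  coeff of du: 2*u^2*v - 2*u^2 + 8*u*v + 6*v^2 - 6*v
  coeff of dv: 6*u^3 - 12*u^2 + 4*u*v + 2*u - 8*v
F^* omega = (2*u^2*v - 2*u^2 + 8*u*v + 6*v^2 - 6*v) du + (6*u^3 - 12*u^2 + 4*u*v + 2*u - 8*v) dv.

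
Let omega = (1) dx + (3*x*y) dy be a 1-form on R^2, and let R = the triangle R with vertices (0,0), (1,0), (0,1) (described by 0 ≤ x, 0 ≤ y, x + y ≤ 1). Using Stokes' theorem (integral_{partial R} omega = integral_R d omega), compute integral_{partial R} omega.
integral_(partial R) omega = 1/2

Stokes: integral_partial_R omega = integral_R d omega with d omega = (∂Q/∂x - ∂P/∂y) dx ∧ dy.
  ∂Q/∂x = 3*y
  ∂P/∂y = 0
  integrand = ∂Q/∂x - ∂P/∂y = 3*y.
Integrating over R: integral_0^1 integral_0^{1-x} (3*y) dy dx = 1/2.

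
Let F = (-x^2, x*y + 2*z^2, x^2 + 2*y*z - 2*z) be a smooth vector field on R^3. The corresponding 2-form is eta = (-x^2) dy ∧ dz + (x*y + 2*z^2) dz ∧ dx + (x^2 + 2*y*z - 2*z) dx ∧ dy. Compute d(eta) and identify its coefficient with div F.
d(eta) = (-x + 2*y - 2) dx ∧ dy ∧ dz; div F = -x + 2*y - 2

For a 2-form in R^3 of the form above, applying d gives a 3-form with coefficient ∂P/∂x + ∂Q/∂y + ∂R/∂z:
  ∂P/∂x = -2*x
  ∂Q/∂y = x
  ∂R/∂z = 2*y - 2
Sum = -x + 2*y - 2, which is exactly div F.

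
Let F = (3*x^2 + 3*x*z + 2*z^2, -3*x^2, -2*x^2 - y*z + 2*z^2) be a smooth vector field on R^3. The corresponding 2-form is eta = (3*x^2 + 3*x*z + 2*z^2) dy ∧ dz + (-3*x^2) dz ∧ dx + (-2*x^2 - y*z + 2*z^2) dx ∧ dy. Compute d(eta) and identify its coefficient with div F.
d(eta) = (6*x - y + 7*z) dx ∧ dy ∧ dz; div F = 6*x - y + 7*z

For a 2-form in R^3 of the form above, applying d gives a 3-form with coefficient ∂P/∂x + ∂Q/∂y + ∂R/∂z:
  ∂P/∂x = 6*x + 3*z
  ∂Q/∂y = 0
  ∂R/∂z = -y + 4*z
Sum = 6*x - y + 7*z, which is exactly div F.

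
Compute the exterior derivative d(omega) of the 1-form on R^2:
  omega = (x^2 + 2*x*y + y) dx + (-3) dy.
d(omega) = (-2*x - 1) dx ∧ dy

For a 1-form omega = sum_i f_i dx_i, the exterior derivative is
  d(omega) = sum_{i < j} (∂f_j/∂x_i - ∂f_i/∂x_j) dx_i ∧ dx_j.
  coefficient of dx ∧ dy: ∂f_2/∂x - ∂f_1/∂y = ∂(-3)/∂x - ∂(x^2 + 2*x*y + y)/∂y = -2*x - 1
Assembling: d(omega) = (-2*x - 1) dx ∧ dy.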